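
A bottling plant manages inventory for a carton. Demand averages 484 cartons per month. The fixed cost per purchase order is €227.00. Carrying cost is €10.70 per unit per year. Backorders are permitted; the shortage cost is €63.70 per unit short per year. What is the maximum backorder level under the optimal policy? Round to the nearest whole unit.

S* ≈ 77 cartons

Annual demand D = 484 × 12 = 5,808.
With planned backorders, Q* = √(2DS/H) · √((H+B)/B).
√(2DS/H) = √(2 × 5,808 × 227 / 10.7) = 496.420.
√((H+B)/B) = √((10.7+63.7)/63.7) = 1.0807.
Q* ≈ 536.496.
S* = Q* · H/(H+B) = 536.496 × 10.7/74.4 ≈ 77.157.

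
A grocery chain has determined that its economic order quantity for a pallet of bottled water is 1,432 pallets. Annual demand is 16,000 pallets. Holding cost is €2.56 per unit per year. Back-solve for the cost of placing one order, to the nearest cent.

S ≈ €164.05

Squaring Q* = √(2DS/H) gives Q*² = 2DS/H.
From Q* = √(2DS/H): S = Q*²H / (2D) = 1,432² × 2.56 / (2 × 16,000) = 164.0499.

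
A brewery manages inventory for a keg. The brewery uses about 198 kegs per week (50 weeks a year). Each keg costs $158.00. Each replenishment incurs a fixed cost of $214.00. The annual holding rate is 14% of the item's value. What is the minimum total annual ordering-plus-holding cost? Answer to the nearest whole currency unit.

TC* ≈ $9,681

Annual demand D = 198 × 50 = 9,900.
Holding cost H = 0.14 × $158.00 = $22.1200 per unit per year.
The optimal lot size = √(2DS/H) = √(2 × 9,900 × 214 / 22.12) ≈ 437.67.
At Q*, ordering cost (D/Q*)S equals holding cost (Q*/2)H, each = √(DSH/2).
Minimum total = √(2DSH) = √(2 × 9,900 × 214 × 22.12) ≈ 9681.264.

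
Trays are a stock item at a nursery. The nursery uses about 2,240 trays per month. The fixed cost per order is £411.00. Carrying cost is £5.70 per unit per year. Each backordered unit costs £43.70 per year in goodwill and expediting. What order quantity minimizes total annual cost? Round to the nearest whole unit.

Q* ≈ 2,093 trays

Annual demand D = 2,240 × 12 = 26,880.
With planned backorders, Q* = √(2DS/H) · √((H+B)/B).
√(2DS/H) = √(2 × 26,880 × 411 / 5.7) = 1968.852.
√((H+B)/B) = √((5.7+43.7)/43.7) = 1.0632.
Q* ≈ 2093.321.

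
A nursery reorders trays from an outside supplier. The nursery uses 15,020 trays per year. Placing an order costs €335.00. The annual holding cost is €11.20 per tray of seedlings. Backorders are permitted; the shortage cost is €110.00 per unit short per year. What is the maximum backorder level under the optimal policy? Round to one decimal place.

S* ≈ 91.9 trays

With planned backorders, Q* = √(2DS/H) · √((H+B)/B).
√(2DS/H) = √(2 × 15,020 × 335 / 11.2) = 947.902.
√((H+B)/B) = √((11.2+110)/110) = 1.0497.
Q* ≈ 994.989.
S* = Q* · H/(H+B) = 994.989 × 11.2/121.2 ≈ 91.946.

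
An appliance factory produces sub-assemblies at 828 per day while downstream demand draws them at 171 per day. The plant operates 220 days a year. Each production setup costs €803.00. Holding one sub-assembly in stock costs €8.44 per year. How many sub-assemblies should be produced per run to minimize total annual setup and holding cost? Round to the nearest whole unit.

Q* ≈ 3,004 sub-assemblies

Annual demand D = 171 × 220 = 37,620.
Production build-up factor (1 − d/p) = 1 − 171/828 = 0.7935.
Q* = √(2DS / (H(1 − d/p))) = √(2 × 37,620 × 803 / (8.44 × 0.7935)).
= √(60,417,720 / 6.697) ≈ 3003.609.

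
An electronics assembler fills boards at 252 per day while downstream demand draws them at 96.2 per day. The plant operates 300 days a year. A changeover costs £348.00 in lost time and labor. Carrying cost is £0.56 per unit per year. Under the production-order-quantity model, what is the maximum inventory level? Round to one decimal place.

I_max ≈ 4,709.1 boards

Annual demand D = 96.2 × 300 = 28,860.
Production build-up factor (1 − d/p) = 1 − 96.2/252 = 0.6183.
Q* = √(2DS / (H(1 − d/p))) = √(2 × 28,860 × 348 / (0.56 × 0.6183)).
= √(20,086,560 / 0.3462) ≈ 7616.848.
Maximum inventory = Q*(1 − d/p) = 7616.848 × 0.6183 ≈ 4709.147.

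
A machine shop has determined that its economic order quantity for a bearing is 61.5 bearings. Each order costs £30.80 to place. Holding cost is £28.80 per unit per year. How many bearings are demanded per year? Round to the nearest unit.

D ≈ 1,768 bearings per year

Squaring Q* = √(2DS/H) gives Q*² = 2DS/H.
From Q* = √(2DS/H): D = Q*²H / (2S) = 61.5² × 28.8 / (2 × 30.8) = 1768.325.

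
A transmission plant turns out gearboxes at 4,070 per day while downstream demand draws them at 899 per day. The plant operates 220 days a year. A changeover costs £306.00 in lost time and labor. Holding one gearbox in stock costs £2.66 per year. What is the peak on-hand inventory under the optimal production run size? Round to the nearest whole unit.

I_max ≈ 5,954 gearboxes

Annual demand D = 899 × 220 = 197,780.
Production build-up factor (1 − d/p) = 1 − 899/4,070 = 0.7791.
Q* = √(2DS / (H(1 − d/p))) = √(2 × 197,780 × 306 / (2.66 × 0.7791)).
= √(121,041,360 / 2.0724) ≈ 7642.319.
Maximum inventory = Q*(1 − d/p) = 7642.319 × 0.7791 ≈ 5954.249.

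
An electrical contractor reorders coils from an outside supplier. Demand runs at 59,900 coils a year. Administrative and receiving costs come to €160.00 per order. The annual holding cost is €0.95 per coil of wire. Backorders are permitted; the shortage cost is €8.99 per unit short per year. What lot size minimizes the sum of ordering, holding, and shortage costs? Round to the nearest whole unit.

With planned backorders, Q* = √(2DS/H) · √((H+B)/B).
√(2DS/H) = √(2 × 59,900 × 160 / 0.95) = 4491.864.
√((H+B)/B) = √((0.95+8.99)/8.99) = 1.0515.
Q* ≈ 4723.239.

Q* ≈ 4,723 coils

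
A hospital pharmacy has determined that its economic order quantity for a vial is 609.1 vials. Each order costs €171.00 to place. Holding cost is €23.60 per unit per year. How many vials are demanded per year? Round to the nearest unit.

The basic EOQ model gives Q* = √(2DS/H); rearrange for the unknown.
From Q* = √(2DS/H): D = Q*²H / (2S) = 609.1² × 23.6 / (2 × 171) = 25601.363.

D ≈ 25,601 vials per year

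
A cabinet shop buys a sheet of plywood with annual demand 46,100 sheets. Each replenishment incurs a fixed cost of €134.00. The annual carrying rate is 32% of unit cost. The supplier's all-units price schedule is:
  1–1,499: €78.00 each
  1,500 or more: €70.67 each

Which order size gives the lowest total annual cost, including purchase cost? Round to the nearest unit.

Holding cost per unit per year at price C is H = 0.32·C.
Candidates are each tier's EOQ (if it falls in that tier) and each price-break quantity.
EOQ at €78.00 = 703.6 (feasible in tier 1): TC = 46,100×€78.00 + (46,100/703.6)×134 + (703.6/2)×0.32×€78.00 = €3,613,360.63.
EOQ at €70.67 = 739.1 < 1500, so use break Q=1500: TC = 46,100×€70.67 + (46,100/1500.0)×134 + (1500.0/2)×0.32×€70.67 = €3,278,966.07.
Lowest total cost is €3,278,966.07 at Q = 1500.0.

Q* ≈ 1,500 sheets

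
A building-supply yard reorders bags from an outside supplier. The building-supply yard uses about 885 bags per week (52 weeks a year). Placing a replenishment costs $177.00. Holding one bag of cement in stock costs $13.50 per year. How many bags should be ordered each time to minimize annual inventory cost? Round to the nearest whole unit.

Q* ≈ 1,099 bags

Annual demand D = 885 × 52 = 46,020.
EOQ = √(2DS / H) = √(2 × 46,020 × 177 / 13.5).
= √(16,291,080 / 13.5) = √1,206,746.6667 ≈ 1098.520.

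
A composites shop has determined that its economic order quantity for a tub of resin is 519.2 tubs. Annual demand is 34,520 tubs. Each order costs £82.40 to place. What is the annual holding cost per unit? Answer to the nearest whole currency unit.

Squaring Q* = √(2DS/H) gives Q*² = 2DS/H.
From Q* = √(2DS/H): H = 2DS / Q*² = 2 × 34,520 × 82.4 / 519.2² = 21.1037.

H ≈ £21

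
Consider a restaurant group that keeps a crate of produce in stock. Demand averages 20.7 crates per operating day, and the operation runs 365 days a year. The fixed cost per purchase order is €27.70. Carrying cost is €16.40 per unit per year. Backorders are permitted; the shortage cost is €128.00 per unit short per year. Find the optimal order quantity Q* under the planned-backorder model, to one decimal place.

Q* ≈ 169.7 crates

Annual demand D = 20.7 × 365 = 7,555.5.
With planned backorders, Q* = √(2DS/H) · √((H+B)/B).
√(2DS/H) = √(2 × 7,555.5 × 27.7 / 16.4) = 159.759.
√((H+B)/B) = √((16.4+128)/128) = 1.0621.
Q* ≈ 169.685.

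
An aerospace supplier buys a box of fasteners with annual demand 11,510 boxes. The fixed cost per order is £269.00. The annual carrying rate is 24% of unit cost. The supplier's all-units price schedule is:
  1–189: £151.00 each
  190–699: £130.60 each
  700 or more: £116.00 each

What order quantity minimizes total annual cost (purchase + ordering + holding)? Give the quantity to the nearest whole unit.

Holding cost per unit per year at price C is H = 0.24·C.
Evaluate total cost at each tier's feasible EOQ or, if the EOQ is below the tier, at the tier's minimum quantity.
Tier 1 (£151.00): EOQ = 413.4 exceeds tier's upper bound 189, so this tier is dominated.
EOQ at £130.60 = 444.5 (feasible in tier 2): TC = 11,510×£130.60 + (11,510/444.5)×269 + (444.5/2)×0.24×£130.60 = £1,517,137.76.
EOQ at £116.00 = 471.6 < 700, so use break Q=700: TC = 11,510×£116.00 + (11,510/700.0)×269 + (700.0/2)×0.24×£116.00 = £1,349,327.13.
Lowest total cost is £1,349,327.13 at Q = 700.0.

Q* ≈ 700 boxes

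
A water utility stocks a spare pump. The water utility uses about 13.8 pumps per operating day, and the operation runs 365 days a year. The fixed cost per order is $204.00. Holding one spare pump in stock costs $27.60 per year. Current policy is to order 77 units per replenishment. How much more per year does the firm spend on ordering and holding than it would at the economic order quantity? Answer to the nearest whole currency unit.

Extra cost ≈ $6,876 per year

Annual demand D = 13.8 × 365 = 5,037.
EOQ = √(2DS/H) = √(2 × 5,037 × 204 / 27.6) ≈ 272.87.
Cost at Q* = (D/Q*)S + (Q*/2)H = √(2DSH) ≈ $7,531.31.
Cost at Q = 77: (5,037/77)×204 + (77/2)×27.6 = $13,344.78 + $1,062.60 = $14,407.38.
Excess = $14,407.38 − $7,531.31 = $6,876.07.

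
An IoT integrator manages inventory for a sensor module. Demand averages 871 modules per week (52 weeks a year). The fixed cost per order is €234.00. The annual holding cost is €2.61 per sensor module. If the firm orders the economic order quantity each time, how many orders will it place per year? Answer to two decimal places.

Annual demand D = 871 × 52 = 45,292.
Q* = √(2DS/H) = √(2 × 45,292 × 234 / 2.61) ≈ 2849.79.
Orders per year = D / Q* = 45,292 / 2849.79 ≈ 15.893.

N ≈ 15.89 orders per year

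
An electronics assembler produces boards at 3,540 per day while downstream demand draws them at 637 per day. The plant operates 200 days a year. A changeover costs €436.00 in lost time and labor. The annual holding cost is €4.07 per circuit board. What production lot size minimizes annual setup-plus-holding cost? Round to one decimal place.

Q* ≈ 5,769.3 boards

Annual demand D = 637 × 200 = 127,400.
Production build-up factor (1 − d/p) = 1 − 637/3,540 = 0.8201.
Q* = √(2DS / (H(1 − d/p))) = √(2 × 127,400 × 436 / (4.07 × 0.8201)).
= √(111,092,800 / 3.3376) ≈ 5769.310.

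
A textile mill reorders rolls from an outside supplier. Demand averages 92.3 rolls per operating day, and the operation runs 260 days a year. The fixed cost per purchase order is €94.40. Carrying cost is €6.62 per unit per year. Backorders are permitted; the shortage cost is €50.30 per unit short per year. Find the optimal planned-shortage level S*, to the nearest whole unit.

S* ≈ 102 rolls

Annual demand D = 92.3 × 260 = 23,998.
With planned backorders, Q* = √(2DS/H) · √((H+B)/B).
√(2DS/H) = √(2 × 23,998 × 94.4 / 6.62) = 827.293.
√((H+B)/B) = √((6.62+50.3)/50.3) = 1.0638.
Q* ≈ 880.051.
S* = Q* · H/(H+B) = 880.051 × 6.62/56.92 ≈ 102.353.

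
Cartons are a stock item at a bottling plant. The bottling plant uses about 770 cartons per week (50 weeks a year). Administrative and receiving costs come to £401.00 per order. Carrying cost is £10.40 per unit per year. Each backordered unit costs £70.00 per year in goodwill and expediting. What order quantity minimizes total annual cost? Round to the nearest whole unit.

Q* ≈ 1,847 cartons

Annual demand D = 770 × 50 = 38,500.
With planned backorders, Q* = √(2DS/H) · √((H+B)/B).
√(2DS/H) = √(2 × 38,500 × 401 / 10.4) = 1723.062.
√((H+B)/B) = √((10.4+70)/70) = 1.0717.
Q* ≈ 1846.630.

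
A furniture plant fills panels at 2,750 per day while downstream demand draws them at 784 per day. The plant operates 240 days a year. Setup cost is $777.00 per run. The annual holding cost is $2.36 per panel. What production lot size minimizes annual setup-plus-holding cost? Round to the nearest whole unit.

Q* ≈ 13,165 panels

Annual demand D = 784 × 240 = 188,160.
Production build-up factor (1 − d/p) = 1 − 784/2,750 = 0.7149.
Q* = √(2DS / (H(1 − d/p))) = √(2 × 188,160 × 777 / (2.36 × 0.7149)).
= √(292,400,640 / 1.6872) ≈ 13164.602.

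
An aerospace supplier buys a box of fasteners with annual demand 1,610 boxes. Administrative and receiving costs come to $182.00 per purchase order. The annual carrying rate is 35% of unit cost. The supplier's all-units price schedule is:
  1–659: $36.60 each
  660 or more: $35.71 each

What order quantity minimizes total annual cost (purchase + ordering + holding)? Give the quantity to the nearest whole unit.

Q* ≈ 214 boxes

Holding cost per unit per year at price C is H = 0.35·C.
For each price level, check whether its EOQ is feasible; otherwise the best quantity at that price is the breakpoint.
EOQ at $36.60 = 213.9 (feasible in tier 1): TC = 1,610×$36.60 + (1,610/213.9)×182 + (213.9/2)×0.35×$36.60 = $61,665.92.
EOQ at $35.71 = 216.5 < 660, so use break Q=660: TC = 1,610×$35.71 + (1,610/660.0)×182 + (660.0/2)×0.35×$35.71 = $62,061.57.
Lowest total cost is $61,665.92 at Q = 213.9.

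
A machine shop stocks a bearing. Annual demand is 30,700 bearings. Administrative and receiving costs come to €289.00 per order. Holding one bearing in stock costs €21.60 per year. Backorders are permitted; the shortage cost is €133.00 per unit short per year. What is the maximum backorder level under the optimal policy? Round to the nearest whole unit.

S* ≈ 137 bearings

With planned backorders, Q* = √(2DS/H) · √((H+B)/B).
√(2DS/H) = √(2 × 30,700 × 289 / 21.6) = 906.371.
√((H+B)/B) = √((21.6+133)/133) = 1.0781.
Q* ≈ 977.204.
S* = Q* · H/(H+B) = 977.204 × 21.6/154.6 ≈ 136.530.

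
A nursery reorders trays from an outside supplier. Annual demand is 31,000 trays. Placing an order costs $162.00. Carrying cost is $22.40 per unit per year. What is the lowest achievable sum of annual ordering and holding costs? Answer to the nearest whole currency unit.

TC* ≈ $15,000

EOQ = √(2DS/H) = √(2 × 31,000 × 162 / 22.4) ≈ 669.62.
At the optimum the two cost components are equal, so total cost = 2·(Q*/2)H = Q*·H.
Minimum total = √(2DSH) = √(2 × 31,000 × 162 × 22.4) ≈ 14999.520.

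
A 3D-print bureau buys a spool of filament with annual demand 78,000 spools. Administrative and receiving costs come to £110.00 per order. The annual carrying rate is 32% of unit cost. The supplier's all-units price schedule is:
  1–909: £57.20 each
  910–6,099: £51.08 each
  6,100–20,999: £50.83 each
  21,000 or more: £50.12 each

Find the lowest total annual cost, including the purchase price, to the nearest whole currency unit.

Holding cost per unit per year at price C is H = 0.32·C.
Candidates are each tier's EOQ (if it falls in that tier) and each price-break quantity.
Tier 1 (£57.20): EOQ = 968.2 exceeds tier's upper bound 909, so this tier is dominated.
EOQ at £51.08 = 1024.6 (feasible in tier 2): TC = 78,000×£51.08 + (78,000/1024.6)×110 + (1024.6/2)×0.32×£51.08 = £4,000,987.85.
EOQ at £50.83 = 1027.1 < 6100, so use break Q=6100: TC = 78,000×£50.83 + (78,000/6100.0)×110 + (6100.0/2)×0.32×£50.83 = £4,015,756.64.
EOQ at £50.12 = 1034.4 < 21000, so use break Q=21000: TC = 78,000×£50.12 + (78,000/21000.0)×110 + (21000.0/2)×0.32×£50.12 = £4,078,171.77.
Lowest total cost among the candidates is at Q = 1024.6.

TC* ≈ £4,000,988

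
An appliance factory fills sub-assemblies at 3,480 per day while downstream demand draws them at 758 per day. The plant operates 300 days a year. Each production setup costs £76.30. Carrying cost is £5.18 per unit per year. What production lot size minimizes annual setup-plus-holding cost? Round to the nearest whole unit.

Annual demand D = 758 × 300 = 227,400.
Production build-up factor (1 − d/p) = 1 − 758/3,480 = 0.7822.
Q* = √(2DS / (H(1 − d/p))) = √(2 × 227,400 × 76.3 / (5.18 × 0.7822)).
= √(34,701,240 / 4.0517) ≈ 2926.531.

Q* ≈ 2,927 sub-assemblies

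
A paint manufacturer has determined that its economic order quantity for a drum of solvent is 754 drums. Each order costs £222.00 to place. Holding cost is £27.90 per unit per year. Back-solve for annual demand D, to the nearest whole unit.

Invert the EOQ relation Q*² = 2DS/H.
From Q* = √(2DS/H): D = Q*²H / (2S) = 754² × 27.9 / (2 × 222) = 35724.316.

D ≈ 35,724 drums per year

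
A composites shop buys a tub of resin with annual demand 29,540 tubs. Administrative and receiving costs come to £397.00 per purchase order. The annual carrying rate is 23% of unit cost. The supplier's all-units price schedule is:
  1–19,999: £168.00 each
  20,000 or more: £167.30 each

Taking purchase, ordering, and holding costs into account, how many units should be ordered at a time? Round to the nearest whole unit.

Q* ≈ 779 tubs

Holding cost per unit per year at price C is H = 0.23·C.
Candidates are each tier's EOQ (if it falls in that tier) and each price-break quantity.
EOQ at £168.00 = 779.1 (feasible in tier 1): TC = 29,540×£168.00 + (29,540/779.1)×397 + (779.1/2)×0.23×£168.00 = £4,992,824.68.
EOQ at £167.30 = 780.7 < 20000, so use break Q=20000: TC = 29,540×£167.30 + (29,540/20000.0)×397 + (20000.0/2)×0.23×£167.30 = £5,327,418.37.
Lowest total cost is £4,992,824.68 at Q = 779.1.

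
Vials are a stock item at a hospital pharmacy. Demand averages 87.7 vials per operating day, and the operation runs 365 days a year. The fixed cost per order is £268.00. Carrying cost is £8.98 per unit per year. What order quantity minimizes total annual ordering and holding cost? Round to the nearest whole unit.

Q* ≈ 1,382 vials

Annual demand D = 87.7 × 365 = 32,010.5.
EOQ = √(2DS / H) = √(2 × 32,010.5 × 268 / 8.98).
= √(17,157,628 / 8.98) = √1,910,648.9978 ≈ 1382.262.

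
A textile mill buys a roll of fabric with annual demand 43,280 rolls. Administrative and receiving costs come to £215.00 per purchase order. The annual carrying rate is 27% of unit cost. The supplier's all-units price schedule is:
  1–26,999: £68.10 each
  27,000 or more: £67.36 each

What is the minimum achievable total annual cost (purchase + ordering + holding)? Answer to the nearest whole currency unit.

TC* ≈ £2,965,866

Holding cost per unit per year at price C is H = 0.27·C.
Candidates are each tier's EOQ (if it falls in that tier) and each price-break quantity.
EOQ at £68.10 = 1006.1 (feasible in tier 1): TC = 43,280×£68.10 + (43,280/1006.1)×215 + (1006.1/2)×0.27×£68.10 = £2,965,866.36.
EOQ at £67.36 = 1011.6 < 27000, so use break Q=27000: TC = 43,280×£67.36 + (43,280/27000.0)×215 + (27000.0/2)×0.27×£67.36 = £3,161,212.64.
Lowest total cost among the candidates is at Q = 1006.1.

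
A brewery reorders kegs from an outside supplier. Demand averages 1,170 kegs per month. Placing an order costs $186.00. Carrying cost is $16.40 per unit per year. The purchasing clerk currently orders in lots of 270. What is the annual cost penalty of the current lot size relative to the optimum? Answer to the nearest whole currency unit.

Extra cost ≈ $2,631 per year

Annual demand D = 1,170 × 12 = 14,040.
EOQ = √(2DS/H) = √(2 × 14,040 × 186 / 16.4) ≈ 564.33.
Cost at Q* = (D/Q*)S + (Q*/2)H = √(2DSH) ≈ $9,255.01.
Cost at Q = 270: (14,040/270)×186 + (270/2)×16.4 = $9,672.00 + $2,214.00 = $11,886.00.
Excess = $11,886.00 − $9,255.01 = $2,630.99.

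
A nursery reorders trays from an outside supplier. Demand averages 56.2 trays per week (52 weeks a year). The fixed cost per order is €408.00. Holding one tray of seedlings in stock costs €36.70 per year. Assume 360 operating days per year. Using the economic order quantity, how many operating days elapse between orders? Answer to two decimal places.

T ≈ 31.40 days

Annual demand D = 56.2 × 52 = 2,922.4.
EOQ = √(2DS/H) = √(2 × 2,922.4 × 408 / 36.7) ≈ 254.91.
Cycle time = Q*/D × 360 = 254.91 / 2,922.4 × 360 ≈ 31.401 days.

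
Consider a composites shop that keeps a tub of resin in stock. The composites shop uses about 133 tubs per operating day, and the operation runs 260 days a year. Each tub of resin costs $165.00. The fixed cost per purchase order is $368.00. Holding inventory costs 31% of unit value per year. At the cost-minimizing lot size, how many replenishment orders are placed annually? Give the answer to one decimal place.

Annual demand D = 133 × 260 = 34,580.
Holding cost H = 0.31 × $165.00 = $51.1500 per unit per year.
Q* = √(2DS/H) = √(2 × 34,580 × 368 / 51.15) ≈ 705.39.
Orders per year = D / Q* = 34,580 / 705.39 ≈ 49.023.

N ≈ 49.0 orders per year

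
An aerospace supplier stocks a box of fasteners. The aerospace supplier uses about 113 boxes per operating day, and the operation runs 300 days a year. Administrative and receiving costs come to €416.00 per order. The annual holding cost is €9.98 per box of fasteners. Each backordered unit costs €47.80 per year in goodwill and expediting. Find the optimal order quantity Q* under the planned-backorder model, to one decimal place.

Annual demand D = 113 × 300 = 33,900.
With planned backorders, Q* = √(2DS/H) · √((H+B)/B).
√(2DS/H) = √(2 × 33,900 × 416 / 9.98) = 1681.110.
√((H+B)/B) = √((9.98+47.8)/47.8) = 1.0994.
Q* ≈ 1848.294.

Q* ≈ 1,848.3 boxes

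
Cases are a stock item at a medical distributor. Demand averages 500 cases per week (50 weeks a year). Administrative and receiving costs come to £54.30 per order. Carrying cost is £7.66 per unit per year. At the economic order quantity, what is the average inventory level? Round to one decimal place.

Average inventory ≈ 297.7 cases

Annual demand D = 500 × 50 = 25,000.
Q* = √(2DS/H) = √(2 × 25,000 × 54.3 / 7.66) ≈ 595.35.
Average inventory = Q*/2 ≈ 595.35 / 2 = 297.674.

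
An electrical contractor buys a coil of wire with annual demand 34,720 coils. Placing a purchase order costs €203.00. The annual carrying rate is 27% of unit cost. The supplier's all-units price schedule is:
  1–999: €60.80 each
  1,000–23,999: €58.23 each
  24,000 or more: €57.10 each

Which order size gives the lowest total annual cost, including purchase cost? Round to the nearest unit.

Holding cost per unit per year at price C is H = 0.27·C.
For each price level, check whether its EOQ is feasible; otherwise the best quantity at that price is the breakpoint.
EOQ at €60.80 = 926.7 (feasible in tier 1): TC = 34,720×€60.80 + (34,720/926.7)×203 + (926.7/2)×0.27×€60.80 = €2,126,188.01.
EOQ at €58.23 = 946.9 < 1000, so use break Q=1000: TC = 34,720×€58.23 + (34,720/1000.0)×203 + (1000.0/2)×0.27×€58.23 = €2,036,654.81.
EOQ at €57.10 = 956.2 < 24000, so use break Q=24000: TC = 34,720×€57.10 + (34,720/24000.0)×203 + (24000.0/2)×0.27×€57.10 = €2,167,809.67.
Lowest total cost is €2,036,654.81 at Q = 1000.0.

Q* ≈ 1,000 coils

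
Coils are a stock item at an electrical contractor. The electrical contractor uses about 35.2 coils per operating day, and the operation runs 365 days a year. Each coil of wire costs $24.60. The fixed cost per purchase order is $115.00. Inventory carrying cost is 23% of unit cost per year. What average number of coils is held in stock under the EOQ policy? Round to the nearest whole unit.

Annual demand D = 35.2 × 365 = 12,848.
Holding cost H = 0.23 × $24.60 = $5.6580 per unit per year.
The optimal lot size = √(2DS/H) = √(2 × 12,848 × 115 / 5.658) ≈ 722.69.
Average inventory = Q*/2 ≈ 722.69 / 2 = 361.343.

Average inventory ≈ 361 coils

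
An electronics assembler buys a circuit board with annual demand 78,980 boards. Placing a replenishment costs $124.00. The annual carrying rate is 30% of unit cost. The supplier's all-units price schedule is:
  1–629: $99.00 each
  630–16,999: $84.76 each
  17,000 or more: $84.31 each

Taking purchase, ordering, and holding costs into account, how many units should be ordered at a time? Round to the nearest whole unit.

Q* ≈ 878 boards

Holding cost per unit per year at price C is H = 0.30·C.
For each price level, check whether its EOQ is feasible; otherwise the best quantity at that price is the breakpoint.
Tier 1 ($99.00): EOQ = 812.1 exceeds tier's upper bound 629, so this tier is dominated.
EOQ at $84.76 = 877.7 (feasible in tier 2): TC = 78,980×$84.76 + (78,980/877.7)×124 + (877.7/2)×0.30×$84.76 = $6,716,662.04.
EOQ at $84.31 = 880.0 < 17000, so use break Q=17000: TC = 78,980×$84.31 + (78,980/17000.0)×124 + (17000.0/2)×0.30×$84.31 = $6,874,370.39.
Lowest total cost is $6,716,662.04 at Q = 877.7.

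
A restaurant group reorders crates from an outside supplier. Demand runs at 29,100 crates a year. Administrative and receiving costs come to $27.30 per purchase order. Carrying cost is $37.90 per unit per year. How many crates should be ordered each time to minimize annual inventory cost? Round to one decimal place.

Q* ≈ 204.7 crates

EOQ = √(2DS / H) = √(2 × 29,100 × 27.3 / 37.9).
= √(1,588,860 / 37.9) = √41,922.4274 ≈ 204.750.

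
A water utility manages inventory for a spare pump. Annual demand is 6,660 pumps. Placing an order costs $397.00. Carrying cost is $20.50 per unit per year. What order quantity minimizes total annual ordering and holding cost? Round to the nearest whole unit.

Q* ≈ 508 pumps

EOQ = √(2DS / H) = √(2 × 6,660 × 397 / 20.5).
= √(5,288,040 / 20.5) = √257,953.1707 ≈ 507.891.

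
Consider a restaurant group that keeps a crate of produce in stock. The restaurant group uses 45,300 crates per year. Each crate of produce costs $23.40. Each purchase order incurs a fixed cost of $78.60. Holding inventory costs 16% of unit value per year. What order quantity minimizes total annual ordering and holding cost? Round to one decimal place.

Holding cost H = 0.16 × $23.40 = $3.7440 per unit per year.
EOQ = √(2DS / H) = √(2 × 45,300 × 78.6 / 3.744).
= √(7,121,160 / 3.744) = √1,902,019.2308 ≈ 1379.137.

Q* ≈ 1,379.1 crates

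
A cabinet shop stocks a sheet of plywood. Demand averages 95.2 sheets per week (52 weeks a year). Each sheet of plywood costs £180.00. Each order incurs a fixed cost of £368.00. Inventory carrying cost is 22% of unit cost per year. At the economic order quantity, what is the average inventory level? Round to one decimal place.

Annual demand D = 95.2 × 52 = 4,950.4.
Holding cost H = 0.22 × £180.00 = £39.6000 per unit per year.
Q* = √(2DS/H) = √(2 × 4,950.4 × 368 / 39.6) ≈ 303.33.
Average inventory = Q*/2 ≈ 303.33 / 2 = 151.664.

Average inventory ≈ 151.7 sheets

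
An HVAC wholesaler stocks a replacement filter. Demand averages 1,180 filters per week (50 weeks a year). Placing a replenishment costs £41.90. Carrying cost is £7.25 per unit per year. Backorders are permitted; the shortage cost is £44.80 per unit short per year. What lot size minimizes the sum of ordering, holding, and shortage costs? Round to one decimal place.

Annual demand D = 1,180 × 50 = 59,000.
With planned backorders, Q* = √(2DS/H) · √((H+B)/B).
√(2DS/H) = √(2 × 59,000 × 41.9 / 7.25) = 825.808.
√((H+B)/B) = √((7.25+44.8)/44.8) = 1.0779.
Q* ≈ 890.124.

Q* ≈ 890.1 filters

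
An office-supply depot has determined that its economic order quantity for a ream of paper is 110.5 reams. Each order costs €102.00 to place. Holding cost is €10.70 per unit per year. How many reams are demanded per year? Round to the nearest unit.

Squaring Q* = √(2DS/H) gives Q*² = 2DS/H.
From Q* = √(2DS/H): D = Q*²H / (2S) = 110.5² × 10.7 / (2 × 102) = 640.440.

D ≈ 640 reams per year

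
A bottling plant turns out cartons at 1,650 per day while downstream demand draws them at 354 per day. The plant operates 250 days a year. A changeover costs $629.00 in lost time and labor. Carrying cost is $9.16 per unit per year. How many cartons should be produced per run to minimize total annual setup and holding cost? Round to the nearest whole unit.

Q* ≈ 3,934 cartons

Annual demand D = 354 × 250 = 88,500.
Production build-up factor (1 − d/p) = 1 − 354/1,650 = 0.7855.
Q* = √(2DS / (H(1 − d/p))) = √(2 × 88,500 × 629 / (9.16 × 0.7855)).
= √(111,333,000 / 7.1948) ≈ 3933.722.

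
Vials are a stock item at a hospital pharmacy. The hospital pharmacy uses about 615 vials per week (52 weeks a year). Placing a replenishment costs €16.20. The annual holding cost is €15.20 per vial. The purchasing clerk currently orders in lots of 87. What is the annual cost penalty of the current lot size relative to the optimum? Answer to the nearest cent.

Annual demand D = 615 × 52 = 31,980.
EOQ = √(2DS/H) = √(2 × 31,980 × 16.2 / 15.2) ≈ 261.09.
Cost at Q* = (D/Q*)S + (Q*/2)H = √(2DSH) ≈ €3,968.57.
Cost at Q = 87: (31,980/87)×16.2 + (87/2)×15.2 = €5,954.90 + €661.20 = €6,616.10.
Excess = €6,616.10 − €3,968.57 = €2,647.53.

Extra cost ≈ €2,647.53 per year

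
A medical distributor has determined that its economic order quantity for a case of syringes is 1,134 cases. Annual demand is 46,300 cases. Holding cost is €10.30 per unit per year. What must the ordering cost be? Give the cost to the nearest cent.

Invert the EOQ relation Q*² = 2DS/H.
From Q* = √(2DS/H): S = Q*²H / (2D) = 1,134² × 10.3 / (2 × 46,300) = 143.0383.

S ≈ €143.04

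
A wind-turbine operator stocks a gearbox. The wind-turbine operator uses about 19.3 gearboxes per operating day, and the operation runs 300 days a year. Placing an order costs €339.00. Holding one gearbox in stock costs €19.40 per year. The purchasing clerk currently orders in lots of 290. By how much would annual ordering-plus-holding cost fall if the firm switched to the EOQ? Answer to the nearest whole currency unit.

Annual demand D = 19.3 × 300 = 5,790.
EOQ = √(2DS/H) = √(2 × 5,790 × 339 / 19.4) ≈ 449.84.
Cost at Q* = (D/Q*)S + (Q*/2)H = √(2DSH) ≈ €8,726.80.
Cost at Q = 290: (5,790/290)×339 + (290/2)×19.4 = €6,768.31 + €2,813.00 = €9,581.31.
Excess = €9,581.31 − €8,726.80 = €854.51.

Extra cost ≈ €855 per year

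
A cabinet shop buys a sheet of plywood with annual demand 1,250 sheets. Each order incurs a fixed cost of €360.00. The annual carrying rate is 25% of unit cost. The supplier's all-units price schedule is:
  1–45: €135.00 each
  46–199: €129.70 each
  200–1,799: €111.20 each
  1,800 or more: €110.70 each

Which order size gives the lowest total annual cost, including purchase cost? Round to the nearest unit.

Q* ≈ 200 sheets

Holding cost per unit per year at price C is H = 0.25·C.
Candidates are each tier's EOQ (if it falls in that tier) and each price-break quantity.
Tier 1 (€135.00): EOQ = 163.3 exceeds tier's upper bound 45, so this tier is dominated.
EOQ at €129.70 = 166.6 (feasible in tier 2): TC = 1,250×€129.70 + (1,250/166.6)×360 + (166.6/2)×0.25×€129.70 = €167,527.08.
EOQ at €111.20 = 179.9 < 200, so use break Q=200: TC = 1,250×€111.20 + (1,250/200.0)×360 + (200.0/2)×0.25×€111.20 = €144,030.00.
EOQ at €110.70 = 180.3 < 1800, so use break Q=1800: TC = 1,250×€110.70 + (1,250/1800.0)×360 + (1800.0/2)×0.25×€110.70 = €163,532.50.
Lowest total cost is €144,030.00 at Q = 200.0.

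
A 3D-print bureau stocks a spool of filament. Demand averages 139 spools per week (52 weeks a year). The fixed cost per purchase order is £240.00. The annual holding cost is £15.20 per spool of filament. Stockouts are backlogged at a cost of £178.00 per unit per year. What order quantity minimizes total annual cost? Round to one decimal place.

Annual demand D = 139 × 52 = 7,228.
With planned backorders, Q* = √(2DS/H) · √((H+B)/B).
√(2DS/H) = √(2 × 7,228 × 240 / 15.2) = 477.758.
√((H+B)/B) = √((15.2+178)/178) = 1.0418.
Q* ≈ 497.739.

Q* ≈ 497.7 spools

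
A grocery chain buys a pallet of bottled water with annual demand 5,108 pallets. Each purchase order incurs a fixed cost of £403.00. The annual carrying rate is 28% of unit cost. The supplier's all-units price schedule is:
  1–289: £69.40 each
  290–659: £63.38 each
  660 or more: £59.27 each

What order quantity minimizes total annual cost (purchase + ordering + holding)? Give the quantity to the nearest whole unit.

Q* ≈ 660 pallets

Holding cost per unit per year at price C is H = 0.28·C.
Candidates are each tier's EOQ (if it falls in that tier) and each price-break quantity.
Tier 1 (£69.40): EOQ = 460.3 exceeds tier's upper bound 289, so this tier is dominated.
EOQ at £63.38 = 481.7 (feasible in tier 2): TC = 5,108×£63.38 + (5,108/481.7)×403 + (481.7/2)×0.28×£63.38 = £332,292.72.
EOQ at £59.27 = 498.1 < 660, so use break Q=660: TC = 5,108×£59.27 + (5,108/660.0)×403 + (660.0/2)×0.28×£59.27 = £311,346.68.
Lowest total cost is £311,346.68 at Q = 660.0.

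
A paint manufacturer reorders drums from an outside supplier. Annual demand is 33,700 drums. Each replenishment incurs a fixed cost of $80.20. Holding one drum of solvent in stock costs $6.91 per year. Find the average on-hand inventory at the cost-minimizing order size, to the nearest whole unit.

Average inventory ≈ 442 drums

Q* = √(2DS/H) = √(2 × 33,700 × 80.2 / 6.91) ≈ 884.46.
Average inventory = Q*/2 ≈ 884.46 / 2 = 442.230.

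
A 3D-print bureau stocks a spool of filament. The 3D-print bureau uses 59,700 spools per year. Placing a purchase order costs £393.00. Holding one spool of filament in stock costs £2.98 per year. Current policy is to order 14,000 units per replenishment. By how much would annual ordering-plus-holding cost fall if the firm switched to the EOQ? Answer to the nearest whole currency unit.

Extra cost ≈ £10,711 per year

EOQ = √(2DS/H) = √(2 × 59,700 × 393 / 2.98) ≈ 3968.17.
Cost at Q* = (D/Q*)S + (Q*/2)H = √(2DSH) ≈ £11,825.15.
Cost at Q = 14,000: (59,700/14,000)×393 + (14,000/2)×2.98 = £1,675.86 + £20,860.00 = £22,535.86.
Excess = £22,535.86 − £11,825.15 = £10,710.72.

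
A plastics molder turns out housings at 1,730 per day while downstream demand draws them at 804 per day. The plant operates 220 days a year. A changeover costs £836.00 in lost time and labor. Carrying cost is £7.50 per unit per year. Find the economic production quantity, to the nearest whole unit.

Q* ≈ 8,583 housings

Annual demand D = 804 × 220 = 176,880.
Production build-up factor (1 − d/p) = 1 − 804/1,730 = 0.5353.
Q* = √(2DS / (H(1 − d/p))) = √(2 × 176,880 × 836 / (7.5 × 0.5353)).
= √(295,743,360 / 4.0145) ≈ 8583.105.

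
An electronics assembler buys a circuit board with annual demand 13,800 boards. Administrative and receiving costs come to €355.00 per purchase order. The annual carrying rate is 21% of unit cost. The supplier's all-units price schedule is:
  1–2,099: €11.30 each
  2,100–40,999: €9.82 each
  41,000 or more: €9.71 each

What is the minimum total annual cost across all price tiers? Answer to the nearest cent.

Holding cost per unit per year at price C is H = 0.21·C.
Candidates are each tier's EOQ (if it falls in that tier) and each price-break quantity.
EOQ at €11.30 = 2032.0 (feasible in tier 1): TC = 13,800×€11.30 + (13,800/2032.0)×355 + (2032.0/2)×0.21×€11.30 = €160,761.89.
EOQ at €9.82 = 2179.7 (feasible in tier 2): TC = 13,800×€9.82 + (13,800/2179.7)×355 + (2179.7/2)×0.21×€9.82 = €140,011.05.
EOQ at €9.71 = 2192.0 < 41000, so use break Q=41000: TC = 13,800×€9.71 + (13,800/41000.0)×355 + (41000.0/2)×0.21×€9.71 = €175,919.04.
Lowest total cost among the candidates is at Q = 2179.7.

TC* ≈ €140,011.05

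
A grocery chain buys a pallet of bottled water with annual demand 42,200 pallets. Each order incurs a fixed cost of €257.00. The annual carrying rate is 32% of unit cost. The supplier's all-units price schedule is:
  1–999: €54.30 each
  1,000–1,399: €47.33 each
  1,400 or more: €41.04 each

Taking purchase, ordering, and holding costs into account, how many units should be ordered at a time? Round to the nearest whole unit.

Q* ≈ 1,400 pallets

Holding cost per unit per year at price C is H = 0.32·C.
Candidates are each tier's EOQ (if it falls in that tier) and each price-break quantity.
Tier 1 (€54.30): EOQ = 1117.3 exceeds tier's upper bound 999, so this tier is dominated.
EOQ at €47.33 = 1196.7 (feasible in tier 2): TC = 42,200×€47.33 + (42,200/1196.7)×257 + (1196.7/2)×0.32×€47.33 = €2,015,451.13.
EOQ at €41.04 = 1285.2 < 1400, so use break Q=1400: TC = 42,200×€41.04 + (42,200/1400.0)×257 + (1400.0/2)×0.32×€41.04 = €1,748,827.67.
Lowest total cost is €1,748,827.67 at Q = 1400.0.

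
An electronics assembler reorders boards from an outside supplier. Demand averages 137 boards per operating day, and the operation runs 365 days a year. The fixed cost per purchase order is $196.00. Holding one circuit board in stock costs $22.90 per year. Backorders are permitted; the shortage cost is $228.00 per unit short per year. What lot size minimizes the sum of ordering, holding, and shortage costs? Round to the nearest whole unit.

Annual demand D = 137 × 365 = 50,005.
With planned backorders, Q* = √(2DS/H) · √((H+B)/B).
√(2DS/H) = √(2 × 50,005 × 196 / 22.9) = 925.192.
√((H+B)/B) = √((22.9+228)/228) = 1.0490.
Q* ≈ 970.543.

Q* ≈ 971 boards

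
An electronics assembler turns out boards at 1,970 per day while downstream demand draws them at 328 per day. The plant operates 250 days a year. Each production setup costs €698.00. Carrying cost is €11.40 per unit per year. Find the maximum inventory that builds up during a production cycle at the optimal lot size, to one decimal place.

I_max ≈ 2,893.0 boards

Annual demand D = 328 × 250 = 82,000.
Production build-up factor (1 − d/p) = 1 − 328/1,970 = 0.8335.
Q* = √(2DS / (H(1 − d/p))) = √(2 × 82,000 × 698 / (11.4 × 0.8335)).
= √(114,472,000 / 9.5019) ≈ 3470.913.
Maximum inventory = Q*(1 − d/p) = 3470.913 × 0.8335 ≈ 2893.015.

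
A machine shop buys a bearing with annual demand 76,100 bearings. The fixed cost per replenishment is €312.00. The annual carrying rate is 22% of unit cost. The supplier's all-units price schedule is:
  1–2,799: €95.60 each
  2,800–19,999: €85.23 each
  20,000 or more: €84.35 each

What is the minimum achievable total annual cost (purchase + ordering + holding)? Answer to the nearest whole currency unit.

Holding cost per unit per year at price C is H = 0.22·C.
For each price level, check whether its EOQ is feasible; otherwise the best quantity at that price is the breakpoint.
EOQ at €95.60 = 1502.6 (feasible in tier 1): TC = 76,100×€95.60 + (76,100/1502.6)×312 + (1502.6/2)×0.22×€95.60 = €7,306,762.75.
EOQ at €85.23 = 1591.4 < 2800, so use break Q=2800: TC = 76,100×€85.23 + (76,100/2800.0)×312 + (2800.0/2)×0.22×€85.23 = €6,520,733.55.
EOQ at €84.35 = 1599.7 < 20000, so use break Q=20000: TC = 76,100×€84.35 + (76,100/20000.0)×312 + (20000.0/2)×0.22×€84.35 = €6,605,792.16.
Lowest total cost among the candidates is at Q = 2800.0.

TC* ≈ €6,520,734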